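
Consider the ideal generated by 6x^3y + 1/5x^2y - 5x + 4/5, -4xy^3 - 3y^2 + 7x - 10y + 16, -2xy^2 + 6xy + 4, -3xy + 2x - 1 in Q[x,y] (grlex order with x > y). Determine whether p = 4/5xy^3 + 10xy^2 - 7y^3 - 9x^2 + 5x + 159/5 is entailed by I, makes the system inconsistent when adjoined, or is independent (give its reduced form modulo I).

First compute the reduced Gröbner basis of I by Buchberger's algorithm.
f_1 = 6x^3y + 1/5x^2y - 5x + 4/5, LT = x^3y.
f_2 = -4xy^3 - 3y^2 + 7x - 10y + 16, LT = xy^3.
f_3 = -2xy^2 + 6xy + 4, LT = xy^2.
f_4 = -3xy + 2x - 1, LT = xy.

S(f_1,f_2): lcm = x^3y^3. S = 1/30x^2y^3 - 3/4x^2y^2 + 7/4x^3 - 5/2x^2y - 5/6xy^2 + 4x^2 + 2/15y^2.
  reduce S modulo (f_1, f_2, f_3, f_4):
  remainder 7/4x^3 + 107/120x^2 + 2/15y^2 - 14/9x - 299/360 ≠ 0; add h_5 = 7/4x^3 + 107/120x^2 + 2/15y^2 - 14/9x - 299/360 to the basis.

S(f_1,f_3): lcm = x^3y^2. S = 3x^3y + 1/30x^2y^2 + 2x^2 - 5/6xy + 2/15y.
  reduce S modulo (f_1, f_2, f_3, f_4, h_5):
  remainder 2x^2 + 181/90x + 2/15y - 11/90 ≠ 0; add h_6 = 2x^2 + 181/90x + 2/15y - 11/90 to the basis.

S(f_1,f_4): lcm = x^3y. S = 2/3x^3 + 1/30x^2y - 1/3x^2 - 5/6x + 2/15.
  reduce S modulo (f_1, f_2, f_3, f_4, h_5, h_6):
  remainder -16/315y^2 + 913/2268x + 41/945y + 4649/11340 ≠ 0; add h_7 = -16/315y^2 + 913/2268x + 41/945y + 4649/11340 to the basis.

S(f_2,f_3): lcm = xy^3. S = 3xy^2 + 3/4y^2 - 7/4x + 9/2y - 4.
  reduce S modulo (f_1, f_2, f_3, f_4, h_5, h_6, h_7):
  remainder 7829/768x + 329/64y + 3881/768 ≠ 0; add h_8 = 7829/768x + 329/64y + 3881/768 to the basis.

S(f_2,f_4): lcm = xy^3. S = 2/3xy^2 + 5/12y^2 - 7/4x + 5/2y - 4.
  reduce S modulo (f_1, f_2, f_3, f_4, h_5, h_6, h_7, h_8):
  remainder 32900/23487y - 32900/23487 ≠ 0; add h_9 = 32900/23487y - 32900/23487 to the basis.

The other S-polynomials (S(f_3,f_4), S(f_1,h_5), S(f_2,h_5), S(f_3,h_5), S(f_4,h_5), S(f_1,h_6), S(f_2,h_6), S(f_3,h_6), S(f_4,h_6), S(h_5,h_6), S(f_1,h_7), S(f_2,h_7), S(f_3,h_7), S(f_4,h_7), S(h_5,h_7), S(h_6,h_7), S(f_1,h_8), S(f_2,h_8), S(f_3,h_8), S(f_4,h_8), S(h_5,h_8), S(h_6,h_8), S(h_7,h_8), S(f_1,h_9), S(f_2,h_9), S(f_3,h_9), S(f_4,h_9), S(h_5,h_9), S(h_6,h_9), S(h_7,h_9), S(h_8,h_9)) all reduce to 0 modulo the current basis, so we have a Gröbner basis.
Inter-reduce: drop elements whose leading term is divisible by another's, tail-reduce, and make monic.
Reduced Gröbner basis: {x + 1, y - 1}.
Label its elements g_1 = x + 1, g_2 = y - 1.

Reduce p = 4/5xy^3 + 10xy^2 - 7y^3 - 9x^2 + 5x + 159/5 modulo G:
  leading term xy^3: subtract (4/5y^3)·g_1 from 4/5xy^3 + 10xy^2 - 7y^3 - 9x^2 + 5x + 159/5 → 10xy^2 - 39/5y^3 - 9x^2 + 5x + 159/5
  leading term xy^2: subtract (10y^2)·g_1 from 10xy^2 - 39/5y^3 - 9x^2 + 5x + 159/5 → -39/5y^3 - 9x^2 - 10y^2 + 5x + 159/5
  leading term y^3: subtract (-39/5y^2)·g_2 from -39/5y^3 - 9x^2 - 10y^2 + 5x + 159/5 → -9x^2 - 89/5y^2 + 5x + 159/5
  leading term x^2: subtract (-9x)·g_1 from -9x^2 - 89/5y^2 + 5x + 159/5 → -89/5y^2 + 14x + 159/5
  leading term y^2: subtract (-89/5y)·g_2 from -89/5y^2 + 14x + 159/5 → 14x - 89/5y + 159/5
  leading term x: subtract (14)·g_1 from 14x - 89/5y + 159/5 → -89/5y + 89/5
  leading term y: subtract (-89/5)·g_2 from -89/5y + 89/5 → 0
  normal form = 0.
Since the normal form is 0, p ∈ I.

The remainder on division by a Gröbner basis is unique — it is the normal form.

4/5xy^3 + 10xy^2 - 7y^3 - 9x^2 + 5x + 159/5 lies in I (it reduces to 0).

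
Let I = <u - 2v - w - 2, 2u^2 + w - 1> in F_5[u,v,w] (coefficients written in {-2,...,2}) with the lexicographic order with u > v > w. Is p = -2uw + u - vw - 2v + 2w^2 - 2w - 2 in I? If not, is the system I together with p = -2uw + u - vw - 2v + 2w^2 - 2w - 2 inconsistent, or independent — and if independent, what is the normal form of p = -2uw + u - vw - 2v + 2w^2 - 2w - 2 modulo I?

-2uw + u - vw - 2v + 2w^2 - 2w - 2 lies in I (it reduces to 0).

First compute the reduced Gröbner basis of I by Buchberger's algorithm.
f_1 = u - 2v - w - 2, LT = u.
f_2 = 2u^2 + w - 1, LT = u^2.

S(f_1,f_2): lcm = u^2. S = -2uv - uw - 2u + 2w - 2.
  leading term uv: subtract (-2v)·f_1 from -2uv - uw - 2u + 2w - 2 → -uw - 2u + v^2 - 2vw + v + 2w - 2
  leading term uw: subtract (-w)·f_1 from -uw - 2u + v^2 - 2vw + v + 2w - 2 → -2u + v^2 + vw + v - w^2 - 2
  leading term u: subtract (-2)·f_1 from -2u + v^2 + vw + v - w^2 - 2 → v^2 + vw + 2v - w^2 - 2w - 1
  leading term v^2: no divisor's leading term divides it; move v^2 to the remainder.
  leading term vw: no divisor's leading term divides it; move vw to the remainder.
  leading term v: no divisor's leading term divides it; move 2v to the remainder.
  leading term w^2: no divisor's leading term divides it; move -w^2 to the remainder.
  leading term w: no divisor's leading term divides it; move -2w to the remainder.
  leading term 1: no divisor's leading term divides it; move -1 to the remainder.
  remainder v^2 + vw + 2v - w^2 - 2w - 1 ≠ 0; add h_3 = v^2 + vw + 2v - w^2 - 2w - 1 to the basis.

The other S-polynomials (S(f_1,h_3), S(f_2,h_3)) all reduce to 0 modulo the current basis, so we have a Gröbner basis.
Inter-reduce: drop elements whose leading term is divisible by another's, tail-reduce, and make monic.
Reduced Gröbner basis: {u - 2v - w - 2, v^2 + vw + 2v - w^2 - 2w - 1}.
Label its elements g_1 = u - 2v - w - 2, g_2 = v^2 + vw + 2v - w^2 - 2w - 1.

Reduce p = -2uw + u - vw - 2v + 2w^2 - 2w - 2 modulo G:
  leading term uw: subtract (-2w)·g_1 from -2uw + u - vw - 2v + 2w^2 - 2w - 2 → u - 2v - w - 2
  leading term u: subtract (1)·g_1 from u - 2v - w - 2 → 0
  normal form = 0.
Since the normal form is 0, p ∈ I.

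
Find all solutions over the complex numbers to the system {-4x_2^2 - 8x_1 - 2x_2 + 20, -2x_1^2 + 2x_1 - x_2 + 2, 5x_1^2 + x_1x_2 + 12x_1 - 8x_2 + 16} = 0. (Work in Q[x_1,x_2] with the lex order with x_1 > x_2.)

Compute a lex Gröbner basis by Buchberger's algorithm.
f_1 = -8x_1 - 4x_2^2 - 2x_2 + 20, LT = x_1.
f_2 = -2x_1^2 + 2x_1 - x_2 + 2, LT = x_1^2.
f_3 = 5x_1^2 + x_1x_2 + 12x_1 - 8x_2 + 16, LT = x_1^2.

S(f_1,f_2): lcm = x_1^2. S = 1/2x_1x_2^2 + 1/4x_1x_2 - 3/2x_1 - 1/2x_2 + 1.
  reduce S modulo (f_1, f_2, f_3):
  remainder -1/4x_2^4 - 1/4x_2^3 + 31/16x_2^2 + 1/2x_2 - 11/4 ≠ 0; add h_4 = -1/4x_2^4 - 1/4x_2^3 + 31/16x_2^2 + 1/2x_2 - 11/4 to the basis.

S(f_1,f_3): lcm = x_1^2. S = 1/2x_1x_2^2 + 1/20x_1x_2 - 49/10x_1 + 8/5x_2 - 16/5.
  reduce S modulo (f_1, f_2, f_3, h_4):
  remainder 1/10x_2^3 + 7/4x_2^2 + 49/20x_2 - 127/10 ≠ 0; add h_5 = 1/10x_2^3 + 7/4x_2^2 + 49/20x_2 - 127/10 to the basis.

S(h_4,h_5): lcm = x_2^4. S = -33/2x_2^3 - 129/4x_2^2 + 125x_2 + 11.
  reduce S modulo (f_1, f_2, f_3, h_4, h_5):
  remainder 513/2x_2^2 + 2117/4x_2 - 4169/2 ≠ 0; add h_6 = 513/2x_2^2 + 2117/4x_2 - 4169/2 to the basis.

S(h_4,h_6): lcm = x_2^4. S = -1091/1026x_2^3 + 773/2052x_2^2 - 2x_2 + 11.
  reduce S modulo (f_1, f_2, f_3, h_4, h_5, h_6):
  remainder -1326494/87723x_2 + 2652988/87723 ≠ 0; add h_7 = -1326494/87723x_2 + 2652988/87723 to the basis.

The other S-polynomials (S(f_2,f_3), S(f_1,h_4), S(f_2,h_4), S(f_3,h_4), S(f_1,h_5), S(f_2,h_5), S(f_3,h_5), S(f_1,h_6), S(f_2,h_6), S(f_3,h_6), S(h_5,h_6), S(f_1,h_7), S(f_2,h_7), S(f_3,h_7), S(h_4,h_7), S(h_5,h_7), S(h_6,h_7)) all reduce to 0 modulo the current basis, so we have a Gröbner basis.
Inter-reduce: drop elements whose leading term is divisible by another's, tail-reduce, and make monic.
Reduced Gröbner basis: {x_1, x_2 - 2}.

The lex basis is triangular: the last element involves only x_2. Solving x_2 - 2 = 0 gives x_2 ∈ {2}; substituting each value into the earlier elements determines the remaining variables.
  x_2 = 2: the earlier basis element becomes x_1 = 0, giving x_1 = 0 — point (0, 2).

{(0, 2)}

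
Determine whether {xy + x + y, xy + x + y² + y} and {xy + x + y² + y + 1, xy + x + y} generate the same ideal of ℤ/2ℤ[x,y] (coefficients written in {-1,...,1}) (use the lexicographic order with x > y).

No, the ideals differ.

Equality of ideals is decidable: compute both reduced Gröbner bases (unique for the ordering) and check whether they agree.
Buchberger on the first generating set:
f_1 = xy + x + y, LT = xy.
f_2 = xy + x + y² + y, LT = xy.

S(f_1,f_2): lcm = xy. S = y².
  leading term y²: no divisor's leading term divides it; move y² to the remainder.
  remainder y² ≠ 0; add g_3 = y² to the basis.

S(f_1,g_3): lcm = xy². S = xy + y².
  leading term xy: subtract (1)·f_1 from xy + y² → x + y² + y
  leading term x: no divisor's leading term divides it; move x to the remainder.
  leading term y²: subtract (1)·g_3 from y² + y → y
  leading term y: no divisor's leading term divides it; move y to the remainder.
  remainder x + y ≠ 0; add g_4 = x + y to the basis.

S(f_2,g_3): lcm = xy². S = xy + y³ + y².
  leading term xy: subtract (1)·f_1 from xy + y³ + y² → x + y³ + y² + y
  leading term x: subtract (1)·g_4 from x + y³ + y² + y → y³ + y²
  leading term y³: subtract (y)·g_3 from y³ + y² → y²
  leading term y²: subtract (1)·g_3 from y² → 0
  remainder 0.

S(f_1,g_4): lcm = xy. S = x + y² + y.
  leading term x: subtract (1)·g_4 from x + y² + y → y²
  leading term y²: subtract (1)·g_3 from y² → 0
  remainder 0.

S(f_2,g_4): lcm = xy. S = x + y.
  leading term x: subtract (1)·g_4 from x + y → 0
  remainder 0.

S(g_3,g_4): leading monomials are coprime, so the S-polynomial reduces to 0 (Buchberger's first criterion).
Every S-polynomial of the final basis reduces to 0, so we have a Gröbner basis.
Inter-reduce: drop elements whose leading term is divisible by another's, tail-reduce, and make monic.
Reduced Gröbner basis: {x + y, y²}.

Buchberger on the second generating set:
h_1 = xy + x + y² + y + 1, LT = xy.
h_2 = xy + x + y, LT = xy.

S(h_1,h_2): lcm = xy. S = y² + 1.
  leading term y²: no divisor's leading term divides it; move y² to the remainder.
  leading term 1: no divisor's leading term divides it; move 1 to the remainder.
  remainder y² + 1 ≠ 0; add k_3 = y² + 1 to the basis.

S(h_1,k_3): lcm = xy². S = xy + x + y³ + y² + y.
  leading term xy: subtract (1)·h_1 from xy + x + y³ + y² + y → y³ + 1
  leading term y³: subtract (y)·k_3 from y³ + 1 → y + 1
  leading term y: no divisor's leading term divides it; move y to the remainder.
  leading term 1: no divisor's leading term divides it; move 1 to the remainder.
  remainder y + 1 ≠ 0; add k_4 = y + 1 to the basis.

S(h_2,k_3): lcm = xy². S = xy + x + y².
  leading term xy: subtract (1)·h_1 from xy + x + y² → y + 1
  leading term y: subtract (1)·k_4 from y + 1 → 0
  remainder 0.

S(h_1,k_4): lcm = xy. S = y² + y + 1.
  leading term y²: subtract (1)·k_3 from y² + y + 1 → y
  leading term y: subtract (1)·k_4 from y → 1
  leading term 1: no divisor's leading term divides it; move 1 to the remainder.
  remainder 1 ≠ 0; add k_5 = 1 to the basis.

S(h_2,k_4): lcm = xy. S = y.
  leading term y: subtract (1)·k_4 from y → 1
  leading term 1: subtract (1)·k_5 from 1 → 0
  remainder 0.

S(k_3,k_4): lcm = y². S = y + 1.
  leading term y: subtract (1)·k_4 from y + 1 → 0
  remainder 0.

S(h_1,k_5): leading monomials are coprime, so the S-polynomial reduces to 0 (Buchberger's first criterion).
S(h_2,k_5): leading monomials are coprime, so the S-polynomial reduces to 0 (Buchberger's first criterion).
S(k_3,k_5): leading monomials are coprime, so the S-polynomial reduces to 0 (Buchberger's first criterion).
S(k_4,k_5): leading monomials are coprime, so the S-polynomial reduces to 0 (Buchberger's first criterion).
Every S-polynomial of the final basis reduces to 0, so we have a Gröbner basis.
Inter-reduce: drop elements whose leading term is divisible by another's, tail-reduce, and make monic.
Reduced Gröbner basis: {1}.

These differ, so the ideals are not equal.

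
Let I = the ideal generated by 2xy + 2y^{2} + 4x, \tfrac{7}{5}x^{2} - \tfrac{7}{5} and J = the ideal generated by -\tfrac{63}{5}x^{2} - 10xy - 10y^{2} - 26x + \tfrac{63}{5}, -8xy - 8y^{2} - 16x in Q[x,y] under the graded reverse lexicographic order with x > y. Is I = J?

Since reduced Gröbner bases are canonical representatives of ideals under a given ordering, it suffices to compute and compare them.
Buchberger on the first generating set:
f_1 = 2xy + 2y^{2} + 4x, LT = xy.
f_2 = \tfrac{7}{5}x^{2} - \tfrac{7}{5}, LT = x^{2}.

S(f_1,f_2): lcm = x^{2}y. S = xy^{2} + 2x^{2} + y.
  leading term xy^{2}: subtract (\tfrac{1}{2}y)·f_1 from xy^{2} + 2x^{2} + y → -y^{3} + 2x^{2} - 2xy + y
  leading term y^{3}: no divisor's leading term divides it; move -y^{3} to the remainder.
  leading term x^{2}: subtract (\tfrac{10}{7})·f_2 from 2x^{2} - 2xy + y → -2xy + y + 2
  leading term xy: subtract (-1)·f_1 from -2xy + y + 2 → 2y^{2} + 4x + y + 2
  leading term y^{2}: no divisor's leading term divides it; move 2y^{2} to the remainder.
  leading term x: no divisor's leading term divides it; move 4x to the remainder.
  leading term y: no divisor's leading term divides it; move y to the remainder.
  leading term 1: no divisor's leading term divides it; move 2 to the remainder.
  remainder -y^{3} + 2y^{2} + 4x + y + 2 ≠ 0; add g_3 = -y^{3} + 2y^{2} + 4x + y + 2 to the basis.

The other S-polynomials (S(f_1,g_3), S(f_2,g_3)) all reduce to 0 modulo the current basis, so we have a Gröbner basis.
Inter-reduce: drop elements whose leading term is divisible by another's, tail-reduce, and make monic.
Reduced Gröbner basis: {y^{3} - 2y^{2} - 4x - y - 2, x^{2} - 1, xy + y^{2} + 2x}.

Buchberger on the second generating set:
h_1 = -\tfrac{63}{5}x^{2} - 10xy - 10y^{2} - 26x + \tfrac{63}{5}, LT = x^{2}.
h_2 = -8xy - 8y^{2} - 16x, LT = xy.

S(h_1,h_2): lcm = x^{2}y. S = -\tfrac{13}{63}xy^{2} + \tfrac{50}{63}y^{3} - 2x^{2} + \tfrac{130}{63}xy - y.
  leading term xy^{2}: subtract (\tfrac{13}{504}y)·h_2 from -\tfrac{13}{63}xy^{2} + \tfrac{50}{63}y^{3} - 2x^{2} + \tfrac{130}{63}xy - y → y^{3} - 2x^{2} + \tfrac{52}{21}xy - y
  leading term y^{3}: no divisor's leading term divides it; move y^{3} to the remainder.
  leading term x^{2}: subtract (\tfrac{10}{63})·h_1 from -2x^{2} + \tfrac{52}{21}xy - y → \tfrac{256}{63}xy + \tfrac{100}{63}y^{2} + \tfrac{260}{63}x - y - 2
  leading term xy: subtract (-\tfrac{32}{63})·h_2 from \tfrac{256}{63}xy + \tfrac{100}{63}y^{2} + \tfrac{260}{63}x - y - 2 → -\tfrac{52}{21}y^{2} - 4x - y - 2
  leading term y^{2}: no divisor's leading term divides it; move -\tfrac{52}{21}y^{2} to the remainder.
  leading term x: no divisor's leading term divides it; move -4x to the remainder.
  leading term y: no divisor's leading term divides it; move -y to the remainder.
  leading term 1: no divisor's leading term divides it; move -2 to the remainder.
  remainder y^{3} - \tfrac{52}{21}y^{2} - 4x - y - 2 ≠ 0; add k_3 = y^{3} - \tfrac{52}{21}y^{2} - 4x - y - 2 to the basis.

The other S-polynomials (S(h_1,k_3), S(h_2,k_3)) all reduce to 0 modulo the current basis, so we have a Gröbner basis.
Inter-reduce: drop elements whose leading term is divisible by another's, tail-reduce, and make monic.
Reduced Gröbner basis: {y^{3} - \tfrac{52}{21}y^{2} - 4x - y - 2, x^{2} + \tfrac{10}{21}x - 1, xy + y^{2} + 2x}.

These differ, so the ideals are not equal.

No, the ideals differ.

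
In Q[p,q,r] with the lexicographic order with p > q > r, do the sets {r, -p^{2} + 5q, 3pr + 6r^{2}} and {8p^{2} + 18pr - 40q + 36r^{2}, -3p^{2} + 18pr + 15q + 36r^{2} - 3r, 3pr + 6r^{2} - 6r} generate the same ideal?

Yes, the ideals are equal.

For a fixed monomial order, each ideal has a unique reduced Gröbner basis; comparing bases decides equality.
Buchberger on the first generating set:
f_1 = r, LT = r.
f_2 = -p^{2} + 5q, LT = p^{2}.
f_3 = 3pr + 6r^{2}, LT = pr.

The S-polynomials (S(f_1,f_2), S(f_1,f_3), S(f_2,f_3)) all reduce to 0 modulo the current basis, so we have a Gröbner basis.
Inter-reduce: drop elements whose leading term is divisible by another's, tail-reduce, and make monic.
Reduced Gröbner basis: {p^{2} - 5q, r}.

Buchberger on the second generating set:
h_1 = 8p^{2} + 18pr - 40q + 36r^{2}, LT = p^{2}.
h_2 = -3p^{2} + 18pr + 15q + 36r^{2} - 3r, LT = p^{2}.
h_3 = 3pr + 6r^{2} - 6r, LT = pr.

S(h_1,h_2): lcm = p^{2}. S = \tfrac{33}{4}pr + \tfrac{33}{2}r^{2} - r.
  leading term pr: subtract (\tfrac{11}{4})·h_3 from \tfrac{33}{4}pr + \tfrac{33}{2}r^{2} - r → \tfrac{31}{2}r
  leading term r: no divisor's leading term divides it; move \tfrac{31}{2}r to the remainder.
  remainder \tfrac{31}{2}r ≠ 0; add k_4 = \tfrac{31}{2}r to the basis.

The other S-polynomials (S(h_1,h_3), S(h_2,h_3), S(h_1,k_4), S(h_2,k_4), S(h_3,k_4)) all reduce to 0 modulo the current basis, so we have a Gröbner basis.
Inter-reduce: drop elements whose leading term is divisible by another's, tail-reduce, and make monic.
Reduced Gröbner basis: {p^{2} - 5q, r}.

The two bases agree; hence the ideals are identical.
The same test decides containment: I ⊆ J iff every generator of I reduces to 0 modulo a Gröbner basis of J.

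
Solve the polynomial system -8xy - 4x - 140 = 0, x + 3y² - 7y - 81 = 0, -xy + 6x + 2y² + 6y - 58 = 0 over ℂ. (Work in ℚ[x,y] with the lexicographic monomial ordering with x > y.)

Compute a lex Gröbner basis by Buchberger's algorithm.
f_1 = -8xy - 4x - 140, LT = xy.
f_2 = x + 3y² - 7y - 81, LT = x.
f_3 = -xy + 6x + 2y² + 6y - 58, LT = xy.

S(f_1,f_2): lcm = xy. S = ½x - 3y³ + 7y² + 81y + 35/2.
  leading term x: subtract (½)·f_2 from ½x - 3y³ + 7y² + 81y + 35/2 → -3y³ + 11/2y² + 169/2y + 58
  leading term y³: no divisor's leading term divides it; move -3y³ to the remainder.
  leading term y²: no divisor's leading term divides it; move 11/2y² to the remainder.
  leading term y: no divisor's leading term divides it; move 169/2y to the remainder.
  leading term 1: no divisor's leading term divides it; move 58 to the remainder.
  remainder -3y³ + 11/2y² + 169/2y + 58 ≠ 0; add h_4 = -3y³ + 11/2y² + 169/2y + 58 to the basis.

S(f_1,f_3): lcm = xy. S = 13/2x + 2y² + 6y - 81/2.
  leading term x: subtract (13/2)·f_2 from 13/2x + 2y² + 6y - 81/2 → -35/2y² + 103/2y + 486
  leading term y²: no divisor's leading term divides it; move -35/2y² to the remainder.
  leading term y: no divisor's leading term divides it; move 103/2y to the remainder.
  leading term 1: no divisor's leading term divides it; move 486 to the remainder.
  remainder -35/2y² + 103/2y + 486 ≠ 0; add h_5 = -35/2y² + 103/2y + 486 to the basis.

S(f_2,f_3): lcm = xy. S = 6x + 3y³ - 5y² - 75y - 58.
  leading term x: subtract (6)·f_2 from 6x + 3y³ - 5y² - 75y - 58 → 3y³ - 23y² - 33y + 428
  leading term y³: subtract (-1)·h_4 from 3y³ - 23y² - 33y + 428 → -35/2y² + 103/2y + 486
  leading term y²: subtract (1)·h_5 from -35/2y² + 103/2y + 486 → 0
  remainder 0.

S(f_1,h_4): lcm = xy³. S = 7/3xy² + 169/6xy + 58/3x + 35/2y².
  leading term xy²: subtract (-7/24y)·f_1 from 7/3xy² + 169/6xy + 58/3x + 35/2y² → 27xy + 58/3x + 35/2y² - 245/6y
  leading term xy: subtract (-27/8)·f_1 from 27xy + 58/3x + 35/2y² - 245/6y → 35/6x + 35/2y² - 245/6y - 945/2
  leading term x: subtract (35/6)·f_2 from 35/6x + 35/2y² - 245/6y - 945/2 → 0
  remainder 0.

S(f_2,h_4): leading monomials are coprime, so the S-polynomial reduces to 0 (Buchberger's first criterion).
S(f_3,h_4): lcm = xy³. S = -25/6xy² + 169/6xy + 58/3x - 2y⁴ - 6y³ + 58y².
  leading term xy²: subtract (25/48y)·f_1 from -25/6xy² + 169/6xy + 58/3x - 2y⁴ - 6y³ + 58y² → 121/4xy + 58/3x - 2y⁴ - 6y³ + 58y² + 875/12y
  leading term xy: subtract (-121/32)·f_1 from 121/4xy + 58/3x - 2y⁴ - 6y³ + 58y² + 875/12y → 101/24x - 2y⁴ - 6y³ + 58y² + 875/12y - 4235/8
  leading term x: subtract (101/24)·f_2 from 101/24x - 2y⁴ - 6y³ + 58y² + 875/12y - 4235/8 → -2y⁴ - 6y³ + 363/8y² + 819/8y - 377/2
  leading term y⁴: subtract (⅔y)·h_4 from -2y⁴ - 6y³ + 363/8y² + 819/8y - 377/2 → -29/3y³ - 263/24y² + 1529/24y - 377/2
  leading term y³: subtract (29/9)·h_4 from -29/3y³ - 263/24y² + 1529/24y - 377/2 → -2065/72y² - 15017/72y - 6757/18
  leading term y²: subtract (59/36)·h_5 from -2065/72y² - 15017/72y - 6757/18 → -10547/36y - 10547/9
  leading term y: no divisor's leading term divides it; move -10547/36y to the remainder.
  leading term 1: no divisor's leading term divides it; move -10547/9 to the remainder.
  remainder -10547/36y - 10547/9 ≠ 0; add h_6 = -10547/36y - 10547/9 to the basis.

S(f_1,h_5): lcm = xy². S = 241/70xy + 972/35x + 35/2y.
  leading term xy: subtract (-241/560)·f_1 from 241/70xy + 972/35x + 35/2y → 521/20x + 35/2y - 241/4
  leading term x: subtract (521/20)·f_2 from 521/20x + 35/2y - 241/4 → -1563/20y² + 3997/20y + 10249/5
  leading term y²: subtract (1563/350)·h_5 from -1563/20y² + 3997/20y + 10249/5 → -10547/350y - 21094/175
  leading term y: subtract (18/175)·h_6 from -10547/350y - 21094/175 → 0
  remainder 0.

S(f_2,h_5): leading monomials are coprime, so the S-polynomial reduces to 0 (Buchberger's first criterion).
S(f_3,h_5): lcm = xy². S = -107/35xy + 972/35x - 2y³ - 6y² + 58y.
  leading term xy: subtract (107/280)·f_1 from -107/35xy + 972/35x - 2y³ - 6y² + 58y → 293/10x - 2y³ - 6y² + 58y + 107/2
  leading term x: subtract (293/10)·f_2 from 293/10x - 2y³ - 6y² + 58y + 107/2 → -2y³ - 939/10y² + 2631/10y + 12134/5
  leading term y³: subtract (⅔)·h_4 from -2y³ - 939/10y² + 2631/10y + 12134/5 → -2927/30y² + 6203/30y + 35822/15
  leading term y²: subtract (2927/525)·h_5 from -2927/30y² + 6203/30y + 35822/15 → -42188/525y - 168752/525
  leading term y: subtract (48/175)·h_6 from -42188/525y - 168752/525 → 0
  remainder 0.

S(h_4,h_5): lcm = y³. S = 233/210y² - 83/210y - 58/3.
  leading term y²: subtract (-233/3675)·h_5 from 233/210y² - 83/210y - 58/3 → 10547/3675y + 42188/3675
  leading term y: subtract (-12/1225)·h_6 from 10547/3675y + 42188/3675 → 0
  remainder 0.

S(f_1,h_6): lcm = xy. S = -7/2x + 35/2.
  leading term x: subtract (-7/2)·f_2 from -7/2x + 35/2 → 21/2y² - 49/2y - 266
  leading term y²: subtract (-⅗)·h_5 from 21/2y² - 49/2y - 266 → 32/5y + 128/5
  leading term y: subtract (-1152/52735)·h_6 from 32/5y + 128/5 → 0
  remainder 0.

S(f_2,h_6): leading monomials are coprime, so the S-polynomial reduces to 0 (Buchberger's first criterion).
S(f_3,h_6): lcm = xy. S = -10x - 2y² - 6y + 58.
  leading term x: subtract (-10)·f_2 from -10x - 2y² - 6y + 58 → 28y² - 76y - 752
  leading term y²: subtract (-8/5)·h_5 from 28y² - 76y - 752 → 32/5y + 128/5
  leading term y: subtract (-1152/52735)·h_6 from 32/5y + 128/5 → 0
  remainder 0.

S(h_4,h_6): lcm = y³. S = -35/6y² - 169/6y - 58/3.
  leading term y²: subtract (⅓)·h_5 from -35/6y² - 169/6y - 58/3 → -136/3y - 544/3
  leading term y: subtract (1632/10547)·h_6 from -136/3y - 544/3 → 0
  remainder 0.

S(h_5,h_6): lcm = y². S = -243/35y - 972/35.
  leading term y: subtract (8748/369145)·h_6 from -243/35y - 972/35 → 0
  remainder 0.

Every S-polynomial of the final basis reduces to 0, so we have a Gröbner basis.
Inter-reduce: drop elements whose leading term is divisible by another's, tail-reduce, and make monic.
Reduced Gröbner basis: {x - 5, y + 4}.

Since the basis is lex-ordered, y + 4 is univariate in y. Its roots are {-4}. Back-substituting each root into the other basis elements fixes the other coordinates.
  y = -4: the earlier basis element becomes x - 5 = 0, giving x = 5 — point (5, -4).
Check: every point annihilates each of the original generators.

{(5, -4)}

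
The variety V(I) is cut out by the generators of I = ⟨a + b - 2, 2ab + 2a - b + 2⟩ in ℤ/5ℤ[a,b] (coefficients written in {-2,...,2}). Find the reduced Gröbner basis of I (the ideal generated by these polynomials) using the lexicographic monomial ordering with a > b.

G = {a + b - 2, b² + 2b + 2}

f_1 = a + b - 2, LT = a.
f_2 = 2ab + 2a - b + 2, LT = ab.

S(f_1,f_2): lcm = ab. S = -a + b² + b - 1.
  leading term a: subtract (-1)·f_1 from -a + b² + b - 1 → b² + 2b + 2
  leading term b²: no divisor's leading term divides it; move b² to the remainder.
  leading term b: no divisor's leading term divides it; move 2b to the remainder.
  leading term 1: no divisor's leading term divides it; move 2 to the remainder.
  remainder b² + 2b + 2 ≠ 0; add g_3 = b² + 2b + 2 to the basis.

S(f_1,g_3): leading monomials are coprime, so the S-polynomial reduces to 0 (Buchberger's first criterion).
S(f_2,g_3): lcm = ab². S = -ab - 2a + 2b² + b.
  leading term ab: subtract (-b)·f_1 from -ab - 2a + 2b² + b → -2a - 2b² - b
  leading term a: subtract (-2)·f_1 from -2a - 2b² - b → -2b² + b + 1
  leading term b²: subtract (-2)·g_3 from -2b² + b + 1 → 0
  remainder 0.

Every S-polynomial of the final basis reduces to 0, so we have a Gröbner basis.
Inter-reduce: drop elements whose leading term is divisible by another's, tail-reduce, and make monic.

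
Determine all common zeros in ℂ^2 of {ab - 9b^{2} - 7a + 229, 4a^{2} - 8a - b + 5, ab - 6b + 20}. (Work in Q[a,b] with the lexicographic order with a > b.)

{(2, 5)}

Compute a lex Gröbner basis by Buchberger's algorithm.
f_1 = ab - 7a - 9b^{2} + 229, LT = ab.
f_2 = 4a^{2} - 8a - b + 5, LT = a^{2}.
f_3 = ab - 6b + 20, LT = ab.

S(f_1,f_2): lcm = a^{2}b. S = -7a^{2} - 9ab^{2} + 2ab + 229a + \tfrac{1}{4}b^{2} - \tfrac{5}{4}b.
  reduce S modulo (f_1, f_2, f_3):
  remainder -212a - 81b^{3} - \tfrac{2195}{4}b^{2} + 2058b + \tfrac{55911}{4} ≠ 0; add h_4 = -212a - 81b^{3} - \tfrac{2195}{4}b^{2} + 2058b + \tfrac{55911}{4} to the basis.

S(f_1,f_3): lcm = ab. S = -7a - 9b^{2} + 6b + 209.
  reduce S modulo (f_1, f_2, f_3, h_4):
  remainder \tfrac{567}{212}b^{3} + \tfrac{7733}{848}b^{2} - \tfrac{6567}{106}b - \tfrac{214145}{848} ≠ 0; add h_5 = \tfrac{567}{212}b^{3} + \tfrac{7733}{848}b^{2} - \tfrac{6567}{106}b - \tfrac{214145}{848} to the basis.

S(f_2,f_3): lcm = a^{2}b. S = 4ab - 20a - \tfrac{1}{4}b^{2} + \tfrac{5}{4}b.
  reduce S modulo (f_1, f_2, f_3, h_4, h_5):
  remainder \tfrac{713}{28}b^{2} + \tfrac{227}{28}b - \tfrac{4740}{7} ≠ 0; add h_6 = \tfrac{713}{28}b^{2} + \tfrac{227}{28}b - \tfrac{4740}{7} to the basis.

S(f_1,h_4): lcm = ab. S = -7a - \tfrac{81}{212}b^{4} - \tfrac{2195}{848}b^{3} + \tfrac{75}{106}b^{2} + \tfrac{55911}{848}b + 229.
  reduce S modulo (f_1, f_2, f_3, h_4, h_5, h_6):
  remainder -\tfrac{1364413}{179676}b + \tfrac{6822065}{179676} ≠ 0; add h_7 = -\tfrac{1364413}{179676}b + \tfrac{6822065}{179676} to the basis.

The other S-polynomials (S(f_2,h_4), S(f_3,h_4), S(f_1,h_5), S(f_2,h_5), S(f_3,h_5), S(h_4,h_5), S(f_1,h_6), S(f_2,h_6), S(f_3,h_6), S(h_4,h_6), S(h_5,h_6), S(f_1,h_7), S(f_2,h_7), S(f_3,h_7), S(h_4,h_7), S(h_5,h_7), S(h_6,h_7)) all reduce to 0 modulo the current basis, so we have a Gröbner basis.
Inter-reduce: drop elements whose leading term is divisible by another's, tail-reduce, and make monic.
Reduced Gröbner basis: {a - 2, b - 5}.

Elimination: the polynomial b - 5 lies in the elimination ideal for b, so b ∈ {5}. For each such b, the remaining basis elements (now univariate) give the rest of the solution.
  b = 5: the earlier basis element becomes a - 2 = 0, giving a = 2 — point (2, 5).
This is the nonlinear analogue of row-reducing a linear system.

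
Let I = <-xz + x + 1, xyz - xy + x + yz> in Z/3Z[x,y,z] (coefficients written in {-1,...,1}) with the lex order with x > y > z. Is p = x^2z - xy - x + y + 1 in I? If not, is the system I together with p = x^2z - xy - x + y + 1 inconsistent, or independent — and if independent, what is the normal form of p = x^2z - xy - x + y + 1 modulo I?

Adjoining x^2z - xy - x + y + 1 makes the ideal the whole ring: the system is inconsistent.

First compute the reduced Gröbner basis of I by Buchberger's algorithm.
f_1 = -xz + x + 1, LT = xz.
f_2 = xyz - xy + x + yz, LT = xyz.

S(f_1,f_2): lcm = xyz. S = -x - yz - y.
  leading term x: no divisor's leading term divides it; move -x to the remainder.
  leading term yz: no divisor's leading term divides it; move -yz to the remainder.
  leading term y: no divisor's leading term divides it; move -y to the remainder.
  remainder -x - yz - y ≠ 0; add h_3 = -x - yz - y to the basis.

S(f_1,h_3): lcm = xz. S = -x - yz^2 - yz - 1.
  leading term x: subtract (1)·h_3 from -x - yz^2 - yz - 1 → -yz^2 + y - 1
  leading term yz^2: no divisor's leading term divides it; move -yz^2 to the remainder.
  leading term y: no divisor's leading term divides it; move y to the remainder.
  leading term 1: no divisor's leading term divides it; move -1 to the remainder.
  remainder -yz^2 + y - 1 ≠ 0; add h_4 = -yz^2 + y - 1 to the basis.

The other S-polynomials (S(f_2,h_3), S(f_1,h_4), S(f_2,h_4), S(h_3,h_4)) all reduce to 0 modulo the current basis, so we have a Gröbner basis.
Inter-reduce: drop elements whose leading term is divisible by another's, tail-reduce, and make monic.
Reduced Gröbner basis: {x + yz + y, yz^2 - y + 1}.
Label its elements g_1 = x + yz + y, g_2 = yz^2 - y + 1.

Reduce p = x^2z - xy - x + y + 1 modulo G:
  leading term x^2z: subtract (xz)·g_1 from x^2z - xy - x + y + 1 → -xyz^2 - xyz - xy - x + y + 1
  leading term xyz^2: subtract (-yz^2)·g_1 from -xyz^2 - xyz - xy - x + y + 1 → -xyz - xy - x + y^2z^3 + y^2z^2 + y + 1
  leading term xyz: subtract (-yz)·g_1 from -xyz - xy - x + y^2z^3 + y^2z^2 + y + 1 → -xy - x + y^2z^3 - y^2z^2 + y^2z + y + 1
  leading term xy: subtract (-y)·g_1 from -xy - x + y^2z^3 - y^2z^2 + y^2z + y + 1 → -x + y^2z^3 - y^2z^2 - y^2z + y^2 + y + 1
  leading term x: subtract (-1)·g_1 from -x + y^2z^3 - y^2z^2 - y^2z + y^2 + y + 1 → y^2z^3 - y^2z^2 - y^2z + y^2 + yz - y + 1
  leading term y^2z^3: subtract (yz)·g_2 from y^2z^3 - y^2z^2 - y^2z + y^2 + yz - y + 1 → -y^2z^2 + y^2 - y + 1
  leading term y^2z^2: subtract (-y)·g_2 from -y^2z^2 + y^2 - y + 1 → 1
  leading term 1: no divisor's leading term divides it; move 1 to the remainder.
  normal form = 1.
The normal form is nonzero, so p ∉ I. Since p minus its normal form lies in I, I + (p) = I + (r) where r = 1; decide whether this ideal is the whole ring.
Here r = 1 is a nonzero constant, hence a unit: 1 ∈ I + (p), the Gröbner basis of I + (p) is {1}, and the enlarged system has no common solution — adjoining p is inconsistent.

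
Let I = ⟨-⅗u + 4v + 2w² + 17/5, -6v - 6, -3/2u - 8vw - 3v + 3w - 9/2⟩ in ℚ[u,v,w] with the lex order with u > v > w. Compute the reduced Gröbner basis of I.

G = {u - 22/3w + 1, v + 1, w² - 11/5w}

The reduced Gröbner basis is the canonical form of the ideal for this ordering.

f_1 = -⅗u + 4v + 2w² + 17/5, LT = u.
f_2 = -6v - 6, LT = v.
f_3 = -3/2u - 8vw - 3v + 3w - 9/2, LT = u.

S(f_1,f_3): lcm = u. S = -16/3vw - 26/3v - 10/3w² + 2w - 26/3.
  reduce S modulo (f_1, f_2, f_3):
  remainder -10/3w² + 22/3w ≠ 0; add g_4 = -10/3w² + 22/3w to the basis.

The other S-polynomials (S(f_1,f_2), S(f_2,f_3), S(f_1,g_4), S(f_2,g_4), S(f_3,g_4)) all reduce to 0 modulo the current basis, so we have a Gröbner basis.
Inter-reduce: drop elements whose leading term is divisible by another's, tail-reduce, and make monic.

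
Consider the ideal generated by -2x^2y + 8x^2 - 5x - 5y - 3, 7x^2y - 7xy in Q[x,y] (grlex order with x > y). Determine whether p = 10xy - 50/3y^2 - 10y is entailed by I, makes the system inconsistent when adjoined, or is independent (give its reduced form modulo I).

First compute the reduced Gröbner basis of I by Buchberger's algorithm.
f_1 = -2x^2y + 8x^2 - 5x - 5y - 3, LT = x^2y.
f_2 = 7x^2y - 7xy, LT = x^2y.

S(f_1,f_2): lcm = x^2y. S = -4x^2 + xy + 5/2x + 5/2y + 3/2.
  leading term x^2: no divisor's leading term divides it; move -4x^2 to the remainder.
  leading term xy: no divisor's leading term divides it; move xy to the remainder.
  leading term x: no divisor's leading term divides it; move 5/2x to the remainder.
  leading term y: no divisor's leading term divides it; move 5/2y to the remainder.
  leading term 1: no divisor's leading term divides it; move 3/2 to the remainder.
  remainder -4x^2 + xy + 5/2x + 5/2y + 3/2 ≠ 0; add h_3 = -4x^2 + xy + 5/2x + 5/2y + 3/2 to the basis.

S(f_1,h_3): lcm = x^2y. S = 1/4xy^2 - 4x^2 + 5/8xy + 5/8y^2 + 5/2x + 23/8y + 3/2.
  leading term xy^2: no divisor's leading term divides it; move 1/4xy^2 to the remainder.
  leading term x^2: subtract (1)·h_3 from -4x^2 + 5/8xy + 5/8y^2 + 5/2x + 23/8y + 3/2 → -3/8xy + 5/8y^2 + 3/8y
  leading term xy: no divisor's leading term divides it; move -3/8xy to the remainder.
  leading term y^2: no divisor's leading term divides it; move 5/8y^2 to the remainder.
  leading term y: no divisor's leading term divides it; move 3/8y to the remainder.
  remainder 1/4xy^2 - 3/8xy + 5/8y^2 + 3/8y ≠ 0; add h_4 = 1/4xy^2 - 3/8xy + 5/8y^2 + 3/8y to the basis.

S(f_1,h_4): lcm = x^2y^2. S = -5/2x^2y - 5/2xy^2 + xy + 5/2y^2 + 3/2y.
  leading term x^2y: subtract (5/4)·f_1 from -5/2x^2y - 5/2xy^2 + xy + 5/2y^2 + 3/2y → -5/2xy^2 - 10x^2 + xy + 5/2y^2 + 25/4x + 31/4y + 15/4
  leading term xy^2: subtract (-10)·h_4 from -5/2xy^2 - 10x^2 + xy + 5/2y^2 + 25/4x + 31/4y + 15/4 → -10x^2 - 11/4xy + 35/4y^2 + 25/4x + 23/2y + 15/4
  leading term x^2: subtract (5/2)·h_3 from -10x^2 - 11/4xy + 35/4y^2 + 25/4x + 23/2y + 15/4 → -21/4xy + 35/4y^2 + 21/4y
  leading term xy: no divisor's leading term divides it; move -21/4xy to the remainder.
  leading term y^2: no divisor's leading term divides it; move 35/4y^2 to the remainder.
  leading term y: no divisor's leading term divides it; move 21/4y to the remainder.
  remainder -21/4xy + 35/4y^2 + 21/4y ≠ 0; add h_5 = -21/4xy + 35/4y^2 + 21/4y to the basis.

S(h_4,h_5): lcm = xy^2. S = 5/3y^3 - 3/2xy + 7/2y^2 + 3/2y.
  leading term y^3: no divisor's leading term divides it; move 5/3y^3 to the remainder.
  leading term xy: subtract (2/7)·h_5 from -3/2xy + 7/2y^2 + 3/2y → y^2
  leading term y^2: no divisor's leading term divides it; move y^2 to the remainder.
  remainder 5/3y^3 + y^2 ≠ 0; add h_6 = 5/3y^3 + y^2 to the basis.

The other S-polynomials (S(f_2,h_3), S(f_2,h_4), S(h_3,h_4), S(f_1,h_5), S(f_2,h_5), S(h_3,h_5), S(f_1,h_6), S(f_2,h_6), S(h_3,h_6), S(h_4,h_6), S(h_5,h_6)) all reduce to 0 modulo the current basis, so we have a Gröbner basis.
Inter-reduce: drop elements whose leading term is divisible by another's, tail-reduce, and make monic.
Reduced Gröbner basis: {y^3 + 3/5y^2, x^2 - 5/12y^2 - 5/8x - 7/8y - 3/8, xy - 5/3y^2 - y}.
Label its elements g_1 = y^3 + 3/5y^2, g_2 = x^2 - 5/12y^2 - 5/8x - 7/8y - 3/8, g_3 = xy - 5/3y^2 - y.

Reduce p = 10xy - 50/3y^2 - 10y modulo G:
  leading term xy: subtract (10)·g_3 from 10xy - 50/3y^2 - 10y → 0
  normal form = 0.
Since the normal form is 0, p ∈ I.

10xy - 50/3y^2 - 10y lies in I (it reduces to 0).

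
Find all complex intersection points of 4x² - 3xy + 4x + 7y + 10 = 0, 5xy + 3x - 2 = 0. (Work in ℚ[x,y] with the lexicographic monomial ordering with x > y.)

{(-1, -1), (-9/40 + sqrt(1039)*I/40, -51/70 - sqrt(1039)*I/70), (-9/40 - sqrt(1039)*I/40, -51/70 + sqrt(1039)*I/70)}

Compute a lex Gröbner basis by Buchberger's algorithm.
f_1 = 4x² - 3xy + 4x + 7y + 10, LT = x².
f_2 = 5xy + 3x - 2, LT = xy.

S(f_1,f_2): lcm = x²y. S = -⅗x² - ¾xy² + xy + ⅖x + 7/4y² + 5/2y.
  leading term x²: subtract (-3/20)·f_1 from -⅗x² - ¾xy² + xy + ⅖x + 7/4y² + 5/2y → -¾xy² + 11/20xy + x + 7/4y² + 71/20y + 3/2
  leading term xy²: subtract (-3/20y)·f_2 from -¾xy² + 11/20xy + x + 7/4y² + 71/20y + 3/2 → xy + x + 7/4y² + 13/4y + 3/2
  leading term xy: subtract (⅕)·f_2 from xy + x + 7/4y² + 13/4y + 3/2 → ⅖x + 7/4y² + 13/4y + 19/10
  leading term x: no divisor's leading term divides it; move ⅖x to the remainder.
  leading term y²: no divisor's leading term divides it; move 7/4y² to the remainder.
  leading term y: no divisor's leading term divides it; move 13/4y to the remainder.
  leading term 1: no divisor's leading term divides it; move 19/10 to the remainder.
  remainder ⅖x + 7/4y² + 13/4y + 19/10 ≠ 0; add h_3 = ⅖x + 7/4y² + 13/4y + 19/10 to the basis.

S(f_2,h_3): lcm = xy. S = ⅗x - 35/8y³ - 65/8y² - 19/4y - ⅖.
  leading term x: subtract (3/2)·h_3 from ⅗x - 35/8y³ - 65/8y² - 19/4y - ⅖ → -35/8y³ - 43/4y² - 77/8y - 13/4
  leading term y³: no divisor's leading term divides it; move -35/8y³ to the remainder.
  leading term y²: no divisor's leading term divides it; move -43/4y² to the remainder.
  leading term y: no divisor's leading term divides it; move -77/8y to the remainder.
  leading term 1: no divisor's leading term divides it; move -13/4 to the remainder.
  remainder -35/8y³ - 43/4y² - 77/8y - 13/4 ≠ 0; add h_4 = -35/8y³ - 43/4y² - 77/8y - 13/4 to the basis.

The other S-polynomials (S(f_1,h_3), S(f_1,h_4), S(f_2,h_4), S(h_3,h_4)) all reduce to 0 modulo the current basis, so we have a Gröbner basis.
Inter-reduce: drop elements whose leading term is divisible by another's, tail-reduce, and make monic.
Reduced Gröbner basis: {x + 35/8y² + 65/8y + 19/4, y³ + 86/35y² + 11/5y + 26/35}.

Elimination: the polynomial y³ + 86/35y² + 11/5y + 26/35 lies in the elimination ideal for y, so y ∈ {-1, -51/70 - sqrt(1039)*I/70, -51/70 + sqrt(1039)*I/70}. For each such y, the remaining basis elements (now univariate) give the rest of the solution.
  y = -1: the earlier basis element becomes x + 1 = 0, giving x = -1 — point (-1, -1).
  y = -51/70 - sqrt(1039)*I/70: the earlier basis element becomes x + 9/40 - sqrt(1039)*I/40 = 0, giving x = -9/40 + sqrt(1039)*I/40 — point (-9/40 + sqrt(1039)*I/40, -51/70 - sqrt(1039)*I/70).
  y = -51/70 + sqrt(1039)*I/70: the earlier basis element becomes x + 9/40 + sqrt(1039)*I/40 = 0, giving x = -9/40 - sqrt(1039)*I/40 — point (-9/40 - sqrt(1039)*I/40, -51/70 + sqrt(1039)*I/70).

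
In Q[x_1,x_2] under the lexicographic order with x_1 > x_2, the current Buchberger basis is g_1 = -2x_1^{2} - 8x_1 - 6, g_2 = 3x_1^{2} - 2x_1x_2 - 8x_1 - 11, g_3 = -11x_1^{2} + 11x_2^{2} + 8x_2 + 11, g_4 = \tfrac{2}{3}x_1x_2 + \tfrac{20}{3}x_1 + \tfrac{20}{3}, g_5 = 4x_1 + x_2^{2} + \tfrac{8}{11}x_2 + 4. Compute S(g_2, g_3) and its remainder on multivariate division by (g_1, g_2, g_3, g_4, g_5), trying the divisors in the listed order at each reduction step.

lcm(LM(g_2), LM(g_3)) = x_1^{2}.
S = (lcm/LT(g_2))·g_2 − (lcm/LT(g_3))·g_3 = -\tfrac{2}{3}x_1x_2 - \tfrac{8}{3}x_1 + x_2^{2} + \tfrac{8}{11}x_2 - \tfrac{8}{3}.
Reduce S modulo (g_1, g_2, g_3, g_4, g_5) in that order:
  leading term x_1x_2: subtract (-1)·g_4 from -\tfrac{2}{3}x_1x_2 - \tfrac{8}{3}x_1 + x_2^{2} + \tfrac{8}{11}x_2 - \tfrac{8}{3} → 4x_1 + x_2^{2} + \tfrac{8}{11}x_2 + 4
  leading term x_1: subtract (1)·g_5 from 4x_1 + x_2^{2} + \tfrac{8}{11}x_2 + 4 → 0
The remainder is 0, so this S-polynomial contributes no new basis element.

S(g_2, g_3) = -\tfrac{2}{3}x_1x_2 - \tfrac{8}{3}x_1 + x_2^{2} + \tfrac{8}{11}x_2 - \tfrac{8}{3}; remainder on division = 0.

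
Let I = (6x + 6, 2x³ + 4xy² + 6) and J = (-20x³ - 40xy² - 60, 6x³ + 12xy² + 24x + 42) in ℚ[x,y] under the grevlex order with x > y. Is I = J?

Yes, the ideals are equal.

Two ideals are equal iff their reduced Gröbner bases coincide (the reduced basis is unique for a fixed ordering).
Buchberger on the first generating set:
f_1 = 6x + 6, LT = x.
f_2 = 2x³ + 4xy² + 6, LT = x³.

S(f_1,f_2): lcm = x³. S = -2xy² + x² - 3.
  reduce S modulo (f_1, f_2):
  remainder 2y² - 2 ≠ 0; add g_3 = 2y² - 2 to the basis.

The other S-polynomials (S(f_1,g_3), S(f_2,g_3)) all reduce to 0 modulo the current basis, so we have a Gröbner basis.
Inter-reduce: drop elements whose leading term is divisible by another's, tail-reduce, and make monic.
Reduced Gröbner basis: {y² - 1, x + 1}.

Buchberger on the second generating set:
h_1 = -20x³ - 40xy² - 60, LT = x³.
h_2 = 6x³ + 12xy² + 24x + 42, LT = x³.

S(h_1,h_2): lcm = x³. S = -4x - 4.
  reduce S modulo (h_1, h_2):
  remainder -4x - 4 ≠ 0; add k_3 = -4x - 4 to the basis.

S(h_1,k_3): lcm = x³. S = 2xy² - x² + 3.
  reduce S modulo (h_1, h_2, k_3):
  remainder -2y² + 2 ≠ 0; add k_4 = -2y² + 2 to the basis.

The other S-polynomials (S(h_2,k_3), S(h_1,k_4), S(h_2,k_4), S(k_3,k_4)) all reduce to 0 modulo the current basis, so we have a Gröbner basis.
Inter-reduce: drop elements whose leading term is divisible by another's, tail-reduce, and make monic.
Reduced Gröbner basis: {y² - 1, x + 1}.

These coincide, so the ideals are equal.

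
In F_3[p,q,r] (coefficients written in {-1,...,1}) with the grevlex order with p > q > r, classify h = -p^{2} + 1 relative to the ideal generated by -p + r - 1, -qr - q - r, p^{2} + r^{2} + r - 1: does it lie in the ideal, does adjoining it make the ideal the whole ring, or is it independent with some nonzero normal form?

First compute the reduced Gröbner basis of I by Buchberger's algorithm.
f_1 = -p + r - 1, LT = p.
f_2 = -qr - q - r, LT = qr.
f_3 = p^{2} + r^{2} + r - 1, LT = p^{2}.

S(f_1,f_3): lcm = p^{2}. S = -pr - r^{2} + p - r + 1.
  leading term pr: subtract (r)·f_1 from -pr - r^{2} + p - r + 1 → r^{2} + p + 1
  leading term r^{2}: no divisor's leading term divides it; move r^{2} to the remainder.
  leading term p: subtract (-1)·f_1 from p + 1 → r
  leading term r: no divisor's leading term divides it; move r to the remainder.
  remainder r^{2} + r ≠ 0; add k_4 = r^{2} + r to the basis.

S(f_2,k_4): lcm = qr^{2}. S = r^{2}.
  leading term r^{2}: subtract (1)·k_4 from r^{2} → -r
  leading term r: no divisor's leading term divides it; move -r to the remainder.
  remainder -r ≠ 0; add k_5 = -r to the basis.

S(f_2,k_5): lcm = qr. S = q + r.
  leading term q: no divisor's leading term divides it; move q to the remainder.
  leading term r: subtract (-1)·k_5 from r → 0
  remainder q ≠ 0; add k_6 = q to the basis.

The other S-polynomials (S(f_1,f_2), S(f_2,f_3), S(f_1,k_4), S(f_3,k_4), S(f_1,k_5), S(f_3,k_5), S(k_4,k_5), S(f_1,k_6), S(f_2,k_6), S(f_3,k_6), S(k_4,k_6), S(k_5,k_6)) all reduce to 0 modulo the current basis, so we have a Gröbner basis.
Inter-reduce: drop elements whose leading term is divisible by another's, tail-reduce, and make monic.
Reduced Gröbner basis: {p + 1, q, r}.
Label its elements g_1 = p + 1, g_2 = q, g_3 = r.

Reduce h = -p^{2} + 1 modulo G:
  leading term p^{2}: subtract (-p)·g_1 from -p^{2} + 1 → p + 1
  leading term p: subtract (1)·g_1 from p + 1 → 0
  normal form = 0.
Since the normal form is 0, h ∈ I.

-p^{2} + 1 lies in I (it reduces to 0).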